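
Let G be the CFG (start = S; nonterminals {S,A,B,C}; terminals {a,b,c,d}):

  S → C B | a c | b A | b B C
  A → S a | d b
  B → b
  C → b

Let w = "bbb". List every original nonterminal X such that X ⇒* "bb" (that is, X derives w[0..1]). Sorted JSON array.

CNF form of G:
  S -> C B | T0 T3 | T2 A | T2 X4
  A -> S T0 | T1 T2
  B -> b
  C -> b
  T0 -> a
  T1 -> d
  T2 -> b
  T3 -> c
  X4 -> B C

CYK table (by increasing span) (cells [i..j] with 0 ≤ i ≤ j ≤ 1 only):
  T[0,0] 'b' = {B,C,T2}  orig:{B,C}
  T[1,1] 'b' = {B,C,T2}  orig:{B,C}
  T[0,1] 'bb' = {S,X4}  orig:{S}

Original NTs in T[0,1] deriving "bb": ["S"]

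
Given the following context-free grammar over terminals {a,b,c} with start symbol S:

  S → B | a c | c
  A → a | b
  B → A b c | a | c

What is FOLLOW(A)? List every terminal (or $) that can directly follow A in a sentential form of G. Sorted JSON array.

Compute FIRST by fixpoint:
iter 1:
  A via A→a: +{a}
  A via A→b: +{b}
  B via B→A b c: +{a,b}
  B via B→c: +{c}
  S via S→B: +{a,b,c}
  FIRST[S]={a,b,c}  FIRST[A]={a,b}  FIRST[B]={a,b,c}
iter 2: (no change)
  FIRST[S]={a,b,c}  FIRST[A]={a,b}  FIRST[B]={a,b,c}

Compute FOLLOW by fixpoint:
FOLLOW(S) := {$}
pass 1:
  B→A b c: FOLLOW(A) ⊇ FIRST(b) = {b}; new: +{b}
  S→B: FOLLOW(B) ⊇ FOLLOW(S) ⊇ {$}; new: +{$}
  FOLLOW(S)={$}  FOLLOW(A)={b}  FOLLOW(B)={$}
pass 2: (stable)
  FOLLOW(S)={$}  FOLLOW(A)={b}  FOLLOW(B)={$}

FOLLOW(A) = ["b"]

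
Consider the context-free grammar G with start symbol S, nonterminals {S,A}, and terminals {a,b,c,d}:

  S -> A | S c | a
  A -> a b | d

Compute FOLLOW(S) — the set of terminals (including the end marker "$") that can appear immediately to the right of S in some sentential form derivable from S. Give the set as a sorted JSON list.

FIRST sets, iterate to fixpoint:
iter 1:
  A via A→a b: +{a}
  A via A→d: +{d}
  S via S→A: +{a,d}
  FIRST[S]={a,d}  FIRST[A]={a,d}
iter 2: — fixpoint
  FIRST[S]={a,d}  FIRST[A]={a,d}

FOLLOW sets:
seed FOLLOW(S) with $
pass 1:
  S→A: FOLLOW(A) ⊇ FOLLOW(S) ⊇ {$}; new: +{$}
  S→S c: FOLLOW(S) ⊇ FIRST(c) = {c}; new: +{c}
  FOLLOW(S)={$,c}  FOLLOW(A)={$}
pass 2:
  S→A: FOLLOW(A) ⊇ FOLLOW(S) ⊇ {$,c}; new: +{c}
  FOLLOW(S)={$,c}  FOLLOW(A)={$,c}
pass 3: — fixpoint
  FOLLOW(S)={$,c}  FOLLOW(A)={$,c}

FOLLOW(S) = ["$", "c"]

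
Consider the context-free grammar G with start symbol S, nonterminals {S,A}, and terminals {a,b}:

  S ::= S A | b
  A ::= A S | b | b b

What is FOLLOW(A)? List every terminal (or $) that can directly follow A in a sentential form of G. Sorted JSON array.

FIRST iteration:
iter 1:
  A via A→b: +{b}
  S via S→b: +{b}
  FIRST(S)={b}  FIRST(A)={b}
iter 2: — fixpoint
  FIRST(S)={b}  FIRST(A)={b}

FOLLOW sets:
initialize: $ ∈ FOLLOW(S)
round 1:
  A→A S: FOLLOW(A) ⊇ FIRST(S) = {b}; new: +{b}
  A→A S: FOLLOW(S) ⊇ FOLLOW(A) ⊇ {b}; new: +{b}
  S→S A: FOLLOW(A) ⊇ FOLLOW(S) ⊇ {$,b}; new: +{$}
  S: {$,b}  A: {$,b}
round 2: — fixpoint
  S: {$,b}  A: {$,b}

FOLLOW(A) = ["$", "b"]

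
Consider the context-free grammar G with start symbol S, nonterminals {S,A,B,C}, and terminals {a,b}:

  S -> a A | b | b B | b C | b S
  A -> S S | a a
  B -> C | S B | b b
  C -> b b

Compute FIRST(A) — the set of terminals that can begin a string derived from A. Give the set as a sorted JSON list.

Compute FIRST by fixpoint:
round 1:
  A via A→a a: +{a}
  B via B→b b: +{b}
  C via C→b b: +{b}
  S via S→a A: +{a}
  S via S→b: +{b}
  FIRST(S)={a,b}  FIRST(A)={a}  FIRST(B)={b}  FIRST(C)={b}
round 2:
  A via A→S S: +{b}
  B via B→S B: +{a}
  FIRST(S)={a,b}  FIRST(A)={a,b}  FIRST(B)={a,b}  FIRST(C)={b}
round 3: (no change)
  FIRST(S)={a,b}  FIRST(A)={a,b}  FIRST(B)={a,b}  FIRST(C)={b}

FIRST(A) = ["a", "b"]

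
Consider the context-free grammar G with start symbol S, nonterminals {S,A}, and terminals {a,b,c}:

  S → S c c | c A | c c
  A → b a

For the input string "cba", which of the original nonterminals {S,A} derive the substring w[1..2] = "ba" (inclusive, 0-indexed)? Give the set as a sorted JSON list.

Convert to CNF:
  S -> S X3 | T2 A | T2 T2
  A -> T0 T1
  T0 -> b
  T1 -> a
  T2 -> c
  X3 -> T2 T2

CYK fill — only the sub-triangle for w[1..2]:
  T[1,1] 'b' = {T0}  orig:{}
  T[2,2] 'a' = {T1}  orig:{}
  T[1,2] 'ba' = {A}

Original NTs in T[1,2] deriving "ba": ["A"]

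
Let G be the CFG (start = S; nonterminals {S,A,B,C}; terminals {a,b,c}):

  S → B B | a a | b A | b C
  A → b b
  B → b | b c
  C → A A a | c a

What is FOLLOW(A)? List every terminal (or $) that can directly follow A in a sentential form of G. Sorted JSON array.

FIRST sets, iterate to fixpoint:
[1]
  A via A→b b: +{b}
  B via B→b: +{b}
  C via C→A A a: +{b}
  C via C→c a: +{c}
  S via S→B B: +{b}
  S via S→a a: +{a}
  FIRST[S]={a,b}  FIRST[A]={b}  FIRST[B]={b}  FIRST[C]={b,c}
[2] done
  FIRST[S]={a,b}  FIRST[A]={b}  FIRST[B]={b}  FIRST[C]={b,c}

Compute FOLLOW by fixpoint:
initialize: $ ∈ FOLLOW(S)
[1]
  C→A A a: FOLLOW(A) ⊇ FIRST(A) = {b}; new: +{b}
  C→A A a: FOLLOW(A) ⊇ FIRST(a) = {a}; new: +{a}
  S→B B: FOLLOW(B) ⊇ FIRST(B) = {b}; new: +{b}
  S→B B: FOLLOW(B) ⊇ FOLLOW(S) ⊇ {$}; new: +{$}
  S→b A: FOLLOW(A) ⊇ FOLLOW(S) ⊇ {$}; new: +{$}
  S→b C: FOLLOW(C) ⊇ FOLLOW(S) ⊇ {$}; new: +{$}
  S: {$}  A: {$,a,b}  B: {$,b}  C: {$}
[2] (stable)
  S: {$}  A: {$,a,b}  B: {$,b}  C: {$}

FOLLOW(A) = ["$", "a", "b"]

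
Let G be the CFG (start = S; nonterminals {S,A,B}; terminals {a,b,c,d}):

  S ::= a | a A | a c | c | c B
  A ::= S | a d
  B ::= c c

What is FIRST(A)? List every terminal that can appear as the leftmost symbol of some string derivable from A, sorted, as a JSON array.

Compute FIRST by fixpoint:
iter 1:
  A via A→a d: +{a}
  B via B→c c: +{c}
  S via S→a: +{a}
  S via S→c: +{c}
  S: {a,c}  A: {a}  B: {c}
iter 2:
  A via A→S: +{c}
  S: {a,c}  A: {a,c}  B: {c}
iter 3: (no change)
  S: {a,c}  A: {a,c}  B: {c}

FIRST(A) = ["a", "c"]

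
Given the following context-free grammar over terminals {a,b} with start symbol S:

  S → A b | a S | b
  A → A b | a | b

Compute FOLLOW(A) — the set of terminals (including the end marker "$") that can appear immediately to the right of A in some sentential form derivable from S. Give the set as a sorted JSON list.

Compute FIRST by fixpoint:
pass 1:
  A via A→a: +{a}
  A via A→b: +{b}
  S via S→A b: +{a,b}
  FIRST(S)={a,b}  FIRST(A)={a,b}
pass 2: done
  FIRST(S)={a,b}  FIRST(A)={a,b}

Compute FOLLOW by fixpoint:
FOLLOW(S) := {$}
round 1:
  A→A b: FOLLOW(A) ⊇ FIRST(b) = {b}; new: +{b}
  S: {$}  A: {b}
round 2: done
  S: {$}  A: {b}

FOLLOW(A) = ["b"]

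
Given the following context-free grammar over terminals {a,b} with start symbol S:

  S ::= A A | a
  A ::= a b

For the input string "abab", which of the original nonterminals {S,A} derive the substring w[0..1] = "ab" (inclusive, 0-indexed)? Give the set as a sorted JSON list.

Convert to CNF:
  S -> A A | a
  A -> T0 T1
  T0 -> a
  T1 -> b

CYK table (by increasing span), restricted to cells inside w[0..1]:
  T[0,0] 'a' = {S,T0}  orig:{S}
  T[1,1] 'b' = {T1}  orig:{}
  T[0,1] 'ab' = {A}

Original NTs in T[0,1] deriving "ab": ["A"]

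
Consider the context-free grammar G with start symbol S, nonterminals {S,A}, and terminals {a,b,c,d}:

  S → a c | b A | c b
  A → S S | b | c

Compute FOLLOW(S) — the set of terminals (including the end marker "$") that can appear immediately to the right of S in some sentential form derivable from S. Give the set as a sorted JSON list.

FIRST sets, iterate to fixpoint:
iter 1:
  A via A→b: +{b}
  A via A→c: +{c}
  S via S→a c: +{a}
  S via S→b A: +{b}
  S via S→c b: +{c}
  FIRST[S]={a,b,c}  FIRST[A]={b,c}
iter 2:
  A via A→S S: +{a}
  FIRST[S]={a,b,c}  FIRST[A]={a,b,c}
iter 3: (no change)
  FIRST[S]={a,b,c}  FIRST[A]={a,b,c}

FOLLOW sets:
initialize: $ ∈ FOLLOW(S)
iter 1:
  A→S S: FOLLOW(S) ⊇ FIRST(S) = {a,b,c}; new: +{a,b,c}
  S→b A: FOLLOW(A) ⊇ FOLLOW(S) ⊇ {$,a,b,c}; new: +{$,a,b,c}
  FOLLOW[S]={$,a,b,c}  FOLLOW[A]={$,a,b,c}
iter 2: — fixpoint
  FOLLOW[S]={$,a,b,c}  FOLLOW[A]={$,a,b,c}

FOLLOW(S) = ["$", "a", "b", "c"]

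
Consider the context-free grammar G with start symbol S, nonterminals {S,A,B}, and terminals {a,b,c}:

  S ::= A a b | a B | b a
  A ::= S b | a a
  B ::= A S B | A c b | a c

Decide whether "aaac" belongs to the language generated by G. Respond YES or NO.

CNF form of G:
  S -> A X5 | T0 T1 | T1 B
  A -> S T0 | T1 T1
  B -> A X3 | A X4 | T1 T2
  T0 -> b
  T1 -> a
  T2 -> c
  X3 -> S B
  X4 -> T2 T0
  X5 -> T1 T0

CYK table (by increasing span):
  cell(0,0) a: {T1}  orig:{}
  cell(1,1) a: {T1}  orig:{}
  cell(2,2) a: {T1}  orig:{}
  cell(3,3) c: {T2}  orig:{}
  cell(0,1) aa: {A}
  cell(1,2) aa: {A}
  cell(2,3) ac: {B}
  cell(0,2) aaa: ∅
  cell(1,3) aac: {S}
  cell(0,3) aaac: ∅

S ∉ T[0,3] ⇒ NO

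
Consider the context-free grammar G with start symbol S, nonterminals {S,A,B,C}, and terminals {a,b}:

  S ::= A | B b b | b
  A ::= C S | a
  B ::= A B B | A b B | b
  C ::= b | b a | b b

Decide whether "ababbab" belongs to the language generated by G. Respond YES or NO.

CNF form of G:
  S -> B X4 | C S | a | b
  A -> C S | a
  B -> A X2 | A X3 | b
  C -> T0 T0 | T0 T1 | b
  T0 -> b
  T1 -> a
  X2 -> B B
  X3 -> T0 B
  X4 -> T0 T0

CYK fill:
  T[0,0] 'a' = {A,S,T1}  orig:{A,S}
  T[1,1] 'b' = {B,C,S,T0}  orig:{B,C,S}
  T[2,2] 'a' = {A,S,T1}  orig:{A,S}
  T[3,3] 'b' = {B,C,S,T0}  orig:{B,C,S}
  T[4,4] 'b' = {B,C,S,T0}  orig:{B,C,S}
  T[5,5] 'a' = {A,S,T1}  orig:{A,S}
  T[6,6] 'b' = {B,C,S,T0}  orig:{B,C,S}
  T[0,1] 'ab' = ∅
  T[1,2] 'ba' = {A,C,S}
  T[2,3] 'ab' = ∅
  T[3,4] 'bb' = {A,C,S,X2,X3,X4}  orig:{A,C,S}
  T[4,5] 'ba' = {A,C,S}
  T[5,6] 'ab' = ∅
  T[0,2] 'aba' = ∅
  T[1,3] 'bab' = {A,S}
  T[2,4] 'abb' = {B}
  T[3,5] 'bba' = {A,S}
  T[4,6] 'bab' = {A,S}
  T[0,3] 'abab' = ∅
  T[1,4] 'babb' = {A,B,S,X2,X3}  orig:{A,B,S}
  T[2,5] 'abba' = ∅
  T[3,6] 'bbab' = {A,S}
  T[0,4] 'ababb' = {B}
  T[1,5] 'babba' = {A,S}
  T[2,6] 'abbab' = ∅
  T[0,5] 'ababba' = ∅
  T[1,6] 'babbab' = {A,S}
  T[0,6] 'ababbab' = ∅

S ∉ T[0,6] ⇒ NO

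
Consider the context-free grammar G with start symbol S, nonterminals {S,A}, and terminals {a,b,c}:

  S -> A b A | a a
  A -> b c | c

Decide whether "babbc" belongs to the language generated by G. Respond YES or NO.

Convert to CNF:
  S -> A X3 | T2 T2
  A -> T0 T1 | c
  T0 -> b
  T1 -> c
  T2 -> a
  X3 -> T0 A

CYK table (by increasing span):
  T[0,0] 'b' = {T0}  orig:{}
  T[1,1] 'a' = {T2}  orig:{}
  T[2,2] 'b' = {T0}  orig:{}
  T[3,3] 'b' = {T0}  orig:{}
  T[4,4] 'c' = {A,T1}  orig:{A}
  T[0,1] 'ba' = ∅
  T[1,2] 'ab' = ∅
  T[2,3] 'bb' = ∅
  T[3,4] 'bc' = {A,X3}  orig:{A}
  T[0,2] 'bab' = ∅
  T[1,3] 'abb' = ∅
  T[2,4] 'bbc' = {X3}  orig:{}
  T[0,3] 'babb' = ∅
  T[1,4] 'abbc' = ∅
  T[0,4] 'babbc' = ∅

S ∉ T[0,4] ⇒ NO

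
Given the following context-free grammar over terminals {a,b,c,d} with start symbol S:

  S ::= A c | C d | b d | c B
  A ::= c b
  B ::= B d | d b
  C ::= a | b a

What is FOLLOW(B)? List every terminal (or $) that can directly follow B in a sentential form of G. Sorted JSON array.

FIRST iteration:
iter 1:
  A via A→c b: +{c}
  B via B→d b: +{d}
  C via C→a: +{a}
  C via C→b a: +{b}
  S via S→A c: +{c}
  S via S→C d: +{a,b}
  S: {a,b,c}  A: {c}  B: {d}  C: {a,b}
iter 2: (no change)
  S: {a,b,c}  A: {c}  B: {d}  C: {a,b}

Compute FOLLOW by fixpoint:
initialize: $ ∈ FOLLOW(S)
iter 1:
  B→B d: FOLLOW(B) ⊇ FIRST(d) = {d}; new: +{d}
  S→A c: FOLLOW(A) ⊇ FIRST(c) = {c}; new: +{c}
  S→C d: FOLLOW(C) ⊇ FIRST(d) = {d}; new: +{d}
  S→c B: FOLLOW(B) ⊇ FOLLOW(S) ⊇ {$}; new: +{$}
  S: {$}  A: {c}  B: {$,d}  C: {d}
iter 2: — fixpoint
  S: {$}  A: {c}  B: {$,d}  C: {d}

FOLLOW(B) = ["$", "d"]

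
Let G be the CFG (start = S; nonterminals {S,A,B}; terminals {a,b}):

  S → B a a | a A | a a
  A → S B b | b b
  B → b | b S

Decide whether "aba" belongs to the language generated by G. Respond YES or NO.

CNF form of G:
  S -> B X3 | T1 A | T1 T1
  A -> S X2 | T0 T0
  B -> T0 S | b
  T0 -> b
  T1 -> a
  X2 -> B T0
  X3 -> T1 T1

Fill CYK table bottom-up:
  cell(0,0) a: {T1}  orig:{}
  cell(1,1) b: {B,T0}  orig:{B}
  cell(2,2) a: {T1}  orig:{}
  cell(0,1) ab: ∅
  cell(1,2) ba: ∅
  cell(0,2) aba: ∅

S ∉ T[0,2] ⇒ NO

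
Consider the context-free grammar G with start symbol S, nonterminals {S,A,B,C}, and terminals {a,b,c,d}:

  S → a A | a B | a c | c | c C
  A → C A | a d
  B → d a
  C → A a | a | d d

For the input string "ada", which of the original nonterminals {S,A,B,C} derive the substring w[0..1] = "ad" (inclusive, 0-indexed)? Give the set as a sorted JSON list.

CNF form of G:
  S -> T0 A | T0 B | T0 T2 | T2 C | c
  A -> C A | T0 T1
  B -> T1 T0
  C -> A T0 | T1 T1 | a
  T0 -> a
  T1 -> d
  T2 -> c

CYK table (by increasing span) (cells [i..j] with 0 ≤ i ≤ j ≤ 1 only):
  [0..0]={C,T0}  "a"  orig:{C}
  [1..1]={T1}  "d"  orig:{}
  [0..1]={A}  "ad"

Original NTs in T[0,1] deriving "ad": ["A"]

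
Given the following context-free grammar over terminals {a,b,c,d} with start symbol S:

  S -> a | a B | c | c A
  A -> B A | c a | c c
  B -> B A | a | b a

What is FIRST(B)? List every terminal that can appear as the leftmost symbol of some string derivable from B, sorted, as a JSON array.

Compute FIRST by fixpoint:
iter 1:
  A via A→c a: +{c}
  B via B→a: +{a}
  B via B→b a: +{b}
  S via S→a: +{a}
  S via S→c: +{c}
  FIRST(S)={a,c}  FIRST(A)={c}  FIRST(B)={a,b}
iter 2:
  A via A→B A: +{a,b}
  FIRST(S)={a,c}  FIRST(A)={a,b,c}  FIRST(B)={a,b}
iter 3: (no change)
  FIRST(S)={a,c}  FIRST(A)={a,b,c}  FIRST(B)={a,b}

FIRST(B) = ["a", "b"]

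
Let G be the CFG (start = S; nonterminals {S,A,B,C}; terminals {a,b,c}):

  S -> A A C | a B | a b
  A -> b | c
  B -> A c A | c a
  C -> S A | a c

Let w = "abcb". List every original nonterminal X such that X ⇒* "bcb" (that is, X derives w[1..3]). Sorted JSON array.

CNF form of G:
  S -> A X4 | T1 B | T1 T2
  A -> b | c
  B -> A X3 | T0 T1
  C -> S A | T1 T0
  T0 -> c
  T1 -> a
  T2 -> b
  X3 -> T0 A
  X4 -> A C

Fill CYK table bottom-up, restricted to cells inside w[1..3]:
  T[1,1] 'b' = {A,T2}  orig:{A}
  T[2,2] 'c' = {A,T0}  orig:{A}
  T[3,3] 'b' = {A,T2}  orig:{A}
  T[1,2] 'bc' = ∅
  T[2,3] 'cb' = {X3}  orig:{}
  T[1,3] 'bcb' = {B}

Original NTs in T[1,3] deriving "bcb": ["B"]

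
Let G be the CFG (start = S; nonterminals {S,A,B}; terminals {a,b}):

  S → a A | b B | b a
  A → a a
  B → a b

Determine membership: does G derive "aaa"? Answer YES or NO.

CNF form of G:
  S -> T0 A | T1 B | T1 T0
  A -> T0 T0
  B -> T0 T1
  T0 -> a
  T1 -> b

Fill CYK table bottom-up:
  [0..0]={T0}  "a"  orig:{}
  [1..1]={T0}  "a"  orig:{}
  [2..2]={T0}  "a"  orig:{}
  [0..1]={A}  "aa"
  [1..2]={A}  "aa"
  [0..2]={S}  "aaa"

S ∈ T[0,2] ⇒ YES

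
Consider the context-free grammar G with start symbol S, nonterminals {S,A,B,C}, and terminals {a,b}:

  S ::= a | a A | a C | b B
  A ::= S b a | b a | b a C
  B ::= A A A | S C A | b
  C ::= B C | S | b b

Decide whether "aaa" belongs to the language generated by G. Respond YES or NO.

Convert to CNF:
  S -> T0 B | T1 A | T1 C | a
  A -> S X2 | T0 T1 | T0 X3
  B -> A X4 | S X5 | b
  C -> B C | T0 B | T0 T0 | T1 A | T1 C | a
  T0 -> b
  T1 -> a
  X2 -> T0 T1
  X3 -> T1 C
  X4 -> A A
  X5 -> C A

Fill CYK table bottom-up:
  cell(0,0) a: {C,S,T1}  orig:{C,S}
  cell(1,1) a: {C,S,T1}  orig:{C,S}
  cell(2,2) a: {C,S,T1}  orig:{C,S}
  cell(0,1) aa: {C,S,X3}  orig:{C,S}
  cell(1,2) aa: {C,S,X3}  orig:{C,S}
  cell(0,2) aaa: {C,S,X3}  orig:{C,S}

S ∈ T[0,2] ⇒ YES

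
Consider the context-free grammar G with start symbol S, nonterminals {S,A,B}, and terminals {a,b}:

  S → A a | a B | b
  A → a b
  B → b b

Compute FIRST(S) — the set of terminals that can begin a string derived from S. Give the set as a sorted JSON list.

Compute FIRST by fixpoint:
round 1:
  A via A→a b: +{a}
  B via B→b b: +{b}
  S via S→A a: +{a}
  S via S→b: +{b}
  S: {a,b}  A: {a}  B: {b}
round 2: done
  S: {a,b}  A: {a}  B: {b}

FIRST(S) = ["a", "b"]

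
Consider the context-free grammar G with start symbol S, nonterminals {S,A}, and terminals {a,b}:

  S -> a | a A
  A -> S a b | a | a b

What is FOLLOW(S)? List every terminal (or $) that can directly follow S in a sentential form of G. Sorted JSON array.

Compute FIRST by fixpoint:
iter 1:
  A via A→a: +{a}
  S via S→a: +{a}
  FIRST[S]={a}  FIRST[A]={a}
iter 2: (stable)
  FIRST[S]={a}  FIRST[A]={a}

FOLLOW sets:
FOLLOW(S) := {$}
[1]
  A→S a b: FOLLOW(S) ⊇ FIRST(a) = {a}; new: +{a}
  S→a A: FOLLOW(A) ⊇ FOLLOW(S) ⊇ {$,a}; new: +{$,a}
  S: {$,a}  A: {$,a}
[2] done
  S: {$,a}  A: {$,a}

FOLLOW(S) = ["$", "a"]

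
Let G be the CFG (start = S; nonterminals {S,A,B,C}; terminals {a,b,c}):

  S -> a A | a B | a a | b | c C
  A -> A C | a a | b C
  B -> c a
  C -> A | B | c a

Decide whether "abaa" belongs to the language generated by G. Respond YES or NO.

CNF form of G:
  S -> T0 A | T0 B | T0 T0 | T2 C | b
  A -> A C | T0 T0 | T1 C
  B -> T2 T0
  C -> A C | T0 T0 | T1 C | T2 T0
  T0 -> a
  T1 -> b
  T2 -> c

CYK fill:
  cell(0,0) a: {T0}  orig:{}
  cell(1,1) b: {S,T1}  orig:{S}
  cell(2,2) a: {T0}  orig:{}
  cell(3,3) a: {T0}  orig:{}
  cell(0,1) ab: ∅
  cell(1,2) ba: ∅
  cell(2,3) aa: {A,C,S}
  cell(0,2) aba: ∅
  cell(1,3) baa: {A,C}
  cell(0,3) abaa: {S}

S ∈ T[0,3] ⇒ YES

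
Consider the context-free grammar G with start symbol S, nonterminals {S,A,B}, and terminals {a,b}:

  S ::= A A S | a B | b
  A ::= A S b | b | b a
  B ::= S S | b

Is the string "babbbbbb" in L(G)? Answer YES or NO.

CNF form of G:
  S -> A X3 | T1 B | b
  A -> A X2 | T0 T1 | b
  B -> S S | b
  T0 -> b
  T1 -> a
  X2 -> S T0
  X3 -> A S

Fill CYK table bottom-up:
  cell(0,0) b: {A,B,S,T0}  orig:{A,B,S}
  cell(1,1) a: {T1}  orig:{}
  cell(2,2) b: {A,B,S,T0}  orig:{A,B,S}
  cell(3,3) b: {A,B,S,T0}  orig:{A,B,S}
  cell(4,4) b: {A,B,S,T0}  orig:{A,B,S}
  cell(5,5) b: {A,B,S,T0}  orig:{A,B,S}
  cell(6,6) b: {A,B,S,T0}  orig:{A,B,S}
  cell(7,7) b: {A,B,S,T0}  orig:{A,B,S}
  cell(0,1) ba: {A}
  cell(1,2) ab: {S}
  cell(2,3) bb: {B,X2,X3}  orig:{B}
  cell(3,4) bb: {B,X2,X3}  orig:{B}
  cell(4,5) bb: {B,X2,X3}  orig:{B}
  cell(5,6) bb: {B,X2,X3}  orig:{B}
  cell(6,7) bb: {B,X2,X3}  orig:{B}
  cell(0,2) bab: {B,X3}  orig:{B}
  cell(1,3) abb: {B,S,X2}  orig:{B,S}
  cell(2,4) bbb: {A,S}
  cell(3,5) bbb: {A,S}
  cell(4,6) bbb: {A,S}
  cell(5,7) bbb: {A,S}
  cell(0,3) babb: {A,B,S,X3}  orig:{A,B,S}
  cell(1,4) abbb: {B,X2}  orig:{B}
  cell(2,5) bbbb: {B,X2,X3}  orig:{B}
  cell(3,6) bbbb: {B,X2,X3}  orig:{B}
  cell(4,7) bbbb: {B,X2,X3}  orig:{B}
  cell(0,4) babbb: {A,B,X2,X3}  orig:{A,B}
  cell(1,5) abbbb: {B,S}
  cell(2,6) bbbbb: {A,S}
  cell(3,7) bbbbb: {A,S}
  cell(0,5) babbbb: {A,B,S,X3}  orig:{A,B,S}
  cell(1,6) abbbbb: {B,X2}  orig:{B}
  cell(2,7) bbbbbb: {B,X2,X3}  orig:{B}
  cell(0,6) babbbbb: {A,B,S,X2,X3}  orig:{A,B,S}
  cell(1,7) abbbbbb: {B,S}
  cell(0,7) babbbbbb: {A,B,S,X2,X3}  orig:{A,B,S}

S ∈ T[0,7] ⇒ YES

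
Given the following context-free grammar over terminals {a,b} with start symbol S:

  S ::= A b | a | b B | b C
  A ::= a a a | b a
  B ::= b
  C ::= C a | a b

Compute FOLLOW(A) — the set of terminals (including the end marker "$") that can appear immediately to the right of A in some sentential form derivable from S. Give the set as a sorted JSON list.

FIRST iteration:
pass 1:
  A via A→a a a: +{a}
  A via A→b a: +{b}
  B via B→b: +{b}
  C via C→a b: +{a}
  S via S→A b: +{a,b}
  S: {a,b}  A: {a,b}  B: {b}  C: {a}
pass 2: — fixpoint
  S: {a,b}  A: {a,b}  B: {b}  C: {a}

FOLLOW sets:
seed FOLLOW(S) with $
pass 1:
  C→C a: FOLLOW(C) ⊇ FIRST(a) = {a}; new: +{a}
  S→A b: FOLLOW(A) ⊇ FIRST(b) = {b}; new: +{b}
  S→b B: FOLLOW(B) ⊇ FOLLOW(S) ⊇ {$}; new: +{$}
  S→b C: FOLLOW(C) ⊇ FOLLOW(S) ⊇ {$}; new: +{$}
  FOLLOW[S]={$}  FOLLOW[A]={b}  FOLLOW[B]={$}  FOLLOW[C]={$,a}
pass 2: (no change)
  FOLLOW[S]={$}  FOLLOW[A]={b}  FOLLOW[B]={$}  FOLLOW[C]={$,a}

FOLLOW(A) = ["b"]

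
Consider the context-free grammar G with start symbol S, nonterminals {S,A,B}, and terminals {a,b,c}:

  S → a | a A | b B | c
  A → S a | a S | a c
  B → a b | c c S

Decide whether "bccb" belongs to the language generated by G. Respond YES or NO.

Convert to CNF:
  S -> T0 A | T2 B | a | c
  A -> S T0 | T0 S | T0 T1
  B -> T0 T2 | T1 X3
  T0 -> a
  T1 -> c
  T2 -> b
  X3 -> T1 S

Fill CYK table bottom-up:
  [0..0]={T2}  "b"  orig:{}
  [1..1]={S,T1}  "c"  orig:{S}
  [2..2]={S,T1}  "c"  orig:{S}
  [3..3]={T2}  "b"  orig:{}
  [0..1]=∅  "bc"
  [1..2]={X3}  "cc"  orig:{}
  [2..3]=∅  "cb"
  [0..2]=∅  "bcc"
  [1..3]=∅  "ccb"
  [0..3]=∅  "bccb"

S ∉ T[0,3] ⇒ NO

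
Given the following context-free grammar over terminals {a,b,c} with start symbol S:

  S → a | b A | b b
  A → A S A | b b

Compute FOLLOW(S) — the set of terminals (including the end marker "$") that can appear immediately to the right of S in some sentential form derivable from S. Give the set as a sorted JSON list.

FIRST sets, iterate to fixpoint:
iter 1:
  A via A→b b: +{b}
  S via S→a: +{a}
  S via S→b A: +{b}
  FIRST(S)={a,b}  FIRST(A)={b}
iter 2: (no change)
  FIRST(S)={a,b}  FIRST(A)={b}

FOLLOW iteration:
initialize: $ ∈ FOLLOW(S)
[1]
  A→A S A: FOLLOW(A) ⊇ FIRST(S) = {a,b}; new: +{a,b}
  A→A S A: FOLLOW(S) ⊇ FIRST(A) = {b}; new: +{b}
  S→b A: FOLLOW(A) ⊇ FOLLOW(S) ⊇ {$,b}; new: +{$}
  S: {$,b}  A: {$,a,b}
[2] done
  S: {$,b}  A: {$,a,b}

FOLLOW(S) = ["$", "b"]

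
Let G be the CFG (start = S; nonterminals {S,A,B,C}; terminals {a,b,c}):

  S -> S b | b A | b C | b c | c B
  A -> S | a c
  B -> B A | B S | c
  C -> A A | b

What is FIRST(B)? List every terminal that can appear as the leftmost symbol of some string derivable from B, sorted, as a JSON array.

FIRST sets, iterate to fixpoint:
iter 1:
  A via A→a c: +{a}
  B via B→c: +{c}
  C via C→A A: +{a}
  C via C→b: +{b}
  S via S→b A: +{b}
  S via S→c B: +{c}
  S: {b,c}  A: {a}  B: {c}  C: {a,b}
iter 2:
  A via A→S: +{b,c}
  C via C→A A: +{c}
  S: {b,c}  A: {a,b,c}  B: {c}  C: {a,b,c}
iter 3: done
  S: {b,c}  A: {a,b,c}  B: {c}  C: {a,b,c}

FIRST(B) = ["c"]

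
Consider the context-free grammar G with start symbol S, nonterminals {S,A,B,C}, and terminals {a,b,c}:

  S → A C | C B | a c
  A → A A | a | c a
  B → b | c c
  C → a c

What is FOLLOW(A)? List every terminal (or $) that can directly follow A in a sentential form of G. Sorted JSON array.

FIRST iteration:
pass 1:
  A via A→a: +{a}
  A via A→c a: +{c}
  B via B→b: +{b}
  B via B→c c: +{c}
  C via C→a c: +{a}
  S via S→A C: +{a,c}
  FIRST[S]={a,c}  FIRST[A]={a,c}  FIRST[B]={b,c}  FIRST[C]={a}
pass 2: done
  FIRST[S]={a,c}  FIRST[A]={a,c}  FIRST[B]={b,c}  FIRST[C]={a}

FOLLOW sets:
initialize: $ ∈ FOLLOW(S)
pass 1:
  A→A A: FOLLOW(A) ⊇ FIRST(A) = {a,c}; new: +{a,c}
  S→A C: FOLLOW(C) ⊇ FOLLOW(S) ⊇ {$}; new: +{$}
  S→C B: FOLLOW(C) ⊇ FIRST(B) = {b,c}; new: +{b,c}
  S→C B: FOLLOW(B) ⊇ FOLLOW(S) ⊇ {$}; new: +{$}
  FOLLOW(S)={$}  FOLLOW(A)={a,c}  FOLLOW(B)={$}  FOLLOW(C)={$,b,c}
pass 2: (no change)
  FOLLOW(S)={$}  FOLLOW(A)={a,c}  FOLLOW(B)={$}  FOLLOW(C)={$,b,c}

FOLLOW(A) = ["a", "c"]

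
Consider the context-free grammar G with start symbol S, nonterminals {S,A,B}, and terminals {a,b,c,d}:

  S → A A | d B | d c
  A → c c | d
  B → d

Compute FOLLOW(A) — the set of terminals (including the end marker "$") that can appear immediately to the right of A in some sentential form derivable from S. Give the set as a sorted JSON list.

FIRST iteration:
round 1:
  A via A→c c: +{c}
  A via A→d: +{d}
  B via B→d: +{d}
  S via S→A A: +{c,d}
  FIRST(S)={c,d}  FIRST(A)={c,d}  FIRST(B)={d}
round 2: (stable)
  FIRST(S)={c,d}  FIRST(A)={c,d}  FIRST(B)={d}

FOLLOW iteration:
FOLLOW(S) := {$}
round 1:
  S→A A: FOLLOW(A) ⊇ FIRST(A) = {c,d}; new: +{c,d}
  S→A A: FOLLOW(A) ⊇ FOLLOW(S) ⊇ {$}; new: +{$}
  S→d B: FOLLOW(B) ⊇ FOLLOW(S) ⊇ {$}; new: +{$}
  FOLLOW[S]={$}  FOLLOW[A]={$,c,d}  FOLLOW[B]={$}
round 2: done
  FOLLOW[S]={$}  FOLLOW[A]={$,c,d}  FOLLOW[B]={$}

FOLLOW(A) = ["$", "c", "d"]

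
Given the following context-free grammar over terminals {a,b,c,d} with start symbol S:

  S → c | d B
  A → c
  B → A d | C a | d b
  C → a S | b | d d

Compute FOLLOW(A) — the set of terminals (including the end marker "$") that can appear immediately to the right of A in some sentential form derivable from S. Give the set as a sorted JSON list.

FIRST iteration:
[1]
  A via A→c: +{c}
  B via B→A d: +{c}
  B via B→d b: +{d}
  C via C→a S: +{a}
  C via C→b: +{b}
  C via C→d d: +{d}
  S via S→c: +{c}
  S via S→d B: +{d}
  FIRST(S)={c,d}  FIRST(A)={c}  FIRST(B)={c,d}  FIRST(C)={a,b,d}
[2]
  B via B→C a: +{a,b}
  FIRST(S)={c,d}  FIRST(A)={c}  FIRST(B)={a,b,c,d}  FIRST(C)={a,b,d}
[3] (no change)
  FIRST(S)={c,d}  FIRST(A)={c}  FIRST(B)={a,b,c,d}  FIRST(C)={a,b,d}

FOLLOW sets:
initialize: $ ∈ FOLLOW(S)
pass 1:
  B→A d: FOLLOW(A) ⊇ FIRST(d) = {d}; new: +{d}
  B→C a: FOLLOW(C) ⊇ FIRST(a) = {a}; new: +{a}
  C→a S: FOLLOW(S) ⊇ FOLLOW(C) ⊇ {a}; new: +{a}
  S→d B: FOLLOW(B) ⊇ FOLLOW(S) ⊇ {$,a}; new: +{$,a}
  S: {$,a}  A: {d}  B: {$,a}  C: {a}
pass 2: done
  S: {$,a}  A: {d}  B: {$,a}  C: {a}

FOLLOW(A) = ["d"]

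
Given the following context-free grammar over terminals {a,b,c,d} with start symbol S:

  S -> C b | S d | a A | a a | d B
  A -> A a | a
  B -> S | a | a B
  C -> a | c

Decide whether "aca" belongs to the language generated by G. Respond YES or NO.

Convert to CNF:
  S -> C T1 | S T2 | T0 A | T0 T0 | T2 B
  A -> A T0 | a
  B -> C T1 | S T2 | T0 A | T0 B | T0 T0 | T2 B | a
  C -> a | c
  T0 -> a
  T1 -> b
  T2 -> d

Fill CYK table bottom-up:
  cell(0,0) a: {A,B,C,T0}  orig:{A,B,C}
  cell(1,1) c: {C}
  cell(2,2) a: {A,B,C,T0}  orig:{A,B,C}
  cell(0,1) ac: ∅
  cell(1,2) ca: ∅
  cell(0,2) aca: ∅

S ∉ T[0,2] ⇒ NO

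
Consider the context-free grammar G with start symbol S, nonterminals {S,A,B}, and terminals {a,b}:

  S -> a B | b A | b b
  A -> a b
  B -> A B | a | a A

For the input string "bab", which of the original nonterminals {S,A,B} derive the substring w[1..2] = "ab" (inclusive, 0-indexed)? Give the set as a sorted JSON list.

CNF form of G:
  S -> T0 B | T1 A | T1 T1
  A -> T0 T1
  B -> A B | T0 A | a
  T0 -> a
  T1 -> b

Fill CYK table bottom-up — only the sub-triangle for w[1..2]:
  [1..1]={B,T0}  "a"  orig:{B}
  [2..2]={T1}  "b"  orig:{}
  [1..2]={A}  "ab"

Original NTs in T[1,2] deriving "ab": ["A"]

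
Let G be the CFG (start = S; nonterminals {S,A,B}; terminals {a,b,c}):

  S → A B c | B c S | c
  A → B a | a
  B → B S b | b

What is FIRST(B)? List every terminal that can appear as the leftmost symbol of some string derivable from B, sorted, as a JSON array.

FIRST sets, iterate to fixpoint:
round 1:
  A via A→a: +{a}
  B via B→b: +{b}
  S via S→A B c: +{a}
  S via S→B c S: +{b}
  S via S→c: +{c}
  S: {a,b,c}  A: {a}  B: {b}
round 2:
  A via A→B a: +{b}
  S: {a,b,c}  A: {a,b}  B: {b}
round 3: — fixpoint
  S: {a,b,c}  A: {a,b}  B: {b}

FIRST(B) = ["b"]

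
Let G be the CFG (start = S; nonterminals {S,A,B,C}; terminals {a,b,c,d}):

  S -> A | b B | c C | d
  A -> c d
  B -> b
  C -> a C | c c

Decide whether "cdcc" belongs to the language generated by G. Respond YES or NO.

Convert to CNF:
  S -> T0 C | T0 T1 | T3 B | d
  A -> T0 T1
  B -> b
  C -> T0 T0 | T2 C
  T0 -> c
  T1 -> d
  T2 -> a
  T3 -> b

Fill CYK table bottom-up:
  T[0,0] 'c' = {T0}  orig:{}
  T[1,1] 'd' = {S,T1}  orig:{S}
  T[2,2] 'c' = {T0}  orig:{}
  T[3,3] 'c' = {T0}  orig:{}
  T[0,1] 'cd' = {A,S}
  T[1,2] 'dc' = ∅
  T[2,3] 'cc' = {C}
  T[0,2] 'cdc' = ∅
  T[1,3] 'dcc' = ∅
  T[0,3] 'cdcc' = ∅

S ∉ T[0,3] ⇒ NO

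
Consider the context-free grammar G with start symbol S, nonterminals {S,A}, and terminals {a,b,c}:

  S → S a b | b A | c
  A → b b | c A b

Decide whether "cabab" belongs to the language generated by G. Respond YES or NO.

Convert to CNF:
  S -> S X4 | T0 A | c
  A -> T0 T0 | T1 X3
  T0 -> b
  T1 -> c
  T2 -> a
  X3 -> A T0
  X4 -> T2 T0

CYK fill:
  [0..0]={S,T1}  "c"  orig:{S}
  [1..1]={T2}  "a"  orig:{}
  [2..2]={T0}  "b"  orig:{}
  [3..3]={T2}  "a"  orig:{}
  [4..4]={T0}  "b"  orig:{}
  [0..1]=∅  "ca"
  [1..2]={X4}  "ab"  orig:{}
  [2..3]=∅  "ba"
  [3..4]={X4}  "ab"  orig:{}
  [0..2]={S}  "cab"
  [1..3]=∅  "aba"
  [2..4]=∅  "bab"
  [0..3]=∅  "caba"
  [1..4]=∅  "abab"
  [0..4]={S}  "cabab"

S ∈ T[0,4] ⇒ YES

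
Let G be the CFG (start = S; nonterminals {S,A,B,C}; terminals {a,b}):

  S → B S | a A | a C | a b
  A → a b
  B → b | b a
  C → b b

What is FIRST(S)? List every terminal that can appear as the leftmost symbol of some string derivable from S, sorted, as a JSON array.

Compute FIRST by fixpoint:
pass 1:
  A via A→a b: +{a}
  B via B→b: +{b}
  C via C→b b: +{b}
  S via S→B S: +{b}
  S via S→a A: +{a}
  FIRST[S]={a,b}  FIRST[A]={a}  FIRST[B]={b}  FIRST[C]={b}
pass 2: (stable)
  FIRST[S]={a,b}  FIRST[A]={a}  FIRST[B]={b}  FIRST[C]={b}

FIRST(S) = ["a", "b"]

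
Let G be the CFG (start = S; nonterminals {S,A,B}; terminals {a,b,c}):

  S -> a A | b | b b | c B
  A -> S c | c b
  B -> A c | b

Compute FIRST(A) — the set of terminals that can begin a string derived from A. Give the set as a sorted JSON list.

FIRST iteration:
[1]
  A via A→c b: +{c}
  B via B→A c: +{c}
  B via B→b: +{b}
  S via S→a A: +{a}
  S via S→b: +{b}
  S via S→c B: +{c}
  FIRST[S]={a,b,c}  FIRST[A]={c}  FIRST[B]={b,c}
[2]
  A via A→S c: +{a,b}
  B via B→A c: +{a}
  FIRST[S]={a,b,c}  FIRST[A]={a,b,c}  FIRST[B]={a,b,c}
[3] done
  FIRST[S]={a,b,c}  FIRST[A]={a,b,c}  FIRST[B]={a,b,c}

FIRST(A) = ["a", "b", "c"]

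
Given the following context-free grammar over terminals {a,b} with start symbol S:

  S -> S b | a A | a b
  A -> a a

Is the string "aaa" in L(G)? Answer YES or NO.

Convert to CNF:
  S -> S T1 | T0 A | T0 T1
  A -> T0 T0
  T0 -> a
  T1 -> b

CYK table (by increasing span):
  cell(0,0) a: {T0}  orig:{}
  cell(1,1) a: {T0}  orig:{}
  cell(2,2) a: {T0}  orig:{}
  cell(0,1) aa: {A}
  cell(1,2) aa: {A}
  cell(0,2) aaa: {S}

S ∈ T[0,2] ⇒ YES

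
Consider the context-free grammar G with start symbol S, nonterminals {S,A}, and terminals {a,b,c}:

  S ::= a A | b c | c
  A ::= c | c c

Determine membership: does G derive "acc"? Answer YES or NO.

CNF form of G:
  S -> T1 A | T2 T0 | c
  A -> T0 T0 | c
  T0 -> c
  T1 -> a
  T2 -> b

Fill CYK table bottom-up:
  [0..0]={T1}  "a"  orig:{}
  [1..1]={A,S,T0}  "c"  orig:{A,S}
  [2..2]={A,S,T0}  "c"  orig:{A,S}
  [0..1]={S}  "ac"
  [1..2]={A}  "cc"
  [0..2]={S}  "acc"

S ∈ T[0,2] ⇒ YES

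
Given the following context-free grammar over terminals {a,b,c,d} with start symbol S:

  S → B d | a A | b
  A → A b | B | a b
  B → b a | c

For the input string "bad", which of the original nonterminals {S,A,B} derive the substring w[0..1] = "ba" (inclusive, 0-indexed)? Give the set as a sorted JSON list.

Convert to CNF:
  S -> B T2 | T1 A | b
  A -> A T0 | T0 T1 | T1 T0 | c
  B -> T0 T1 | c
  T0 -> b
  T1 -> a
  T2 -> d

CYK fill — only the sub-triangle for w[0..1]:
  cell(0,0) b: {S,T0}  orig:{S}
  cell(1,1) a: {T1}  orig:{}
  cell(0,1) ba: {A,B}

Original NTs in T[0,1] deriving "ba": ["A", "B"]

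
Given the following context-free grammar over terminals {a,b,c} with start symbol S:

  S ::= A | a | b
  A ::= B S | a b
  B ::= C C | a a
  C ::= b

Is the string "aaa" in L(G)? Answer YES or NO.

CNF form of G:
  S -> B S | T0 T1 | a | b
  A -> B S | T0 T1
  B -> C C | T0 T0
  C -> b
  T0 -> a
  T1 -> b

CYK fill:
  [0..0]={S,T0}  "a"  orig:{S}
  [1..1]={S,T0}  "a"  orig:{S}
  [2..2]={S,T0}  "a"  orig:{S}
  [0..1]={B}  "aa"
  [1..2]={B}  "aa"
  [0..2]={A,S}  "aaa"

S ∈ T[0,2] ⇒ YES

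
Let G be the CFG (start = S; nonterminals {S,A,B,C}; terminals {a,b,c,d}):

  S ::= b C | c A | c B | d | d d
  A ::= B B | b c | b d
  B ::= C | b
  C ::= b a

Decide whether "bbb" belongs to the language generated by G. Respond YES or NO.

CNF form of G:
  S -> T0 C | T1 A | T1 B | T2 T2 | d
  A -> B B | T0 T1 | T0 T2
  B -> T0 T3 | b
  C -> T0 T3
  T0 -> b
  T1 -> c
  T2 -> d
  T3 -> a

CYK table (by increasing span):
  cell(0,0) b: {B,T0}  orig:{B}
  cell(1,1) b: {B,T0}  orig:{B}
  cell(2,2) b: {B,T0}  orig:{B}
  cell(0,1) bb: {A}
  cell(1,2) bb: {A}
  cell(0,2) bbb: ∅

S ∉ T[0,2] ⇒ NO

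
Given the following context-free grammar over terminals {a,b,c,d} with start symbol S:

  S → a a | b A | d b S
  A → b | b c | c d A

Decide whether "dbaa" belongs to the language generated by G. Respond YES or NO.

CNF form of G:
  S -> T0 A | T2 X5 | T3 T3
  A -> T0 T1 | T1 X4 | b
  T0 -> b
  T1 -> c
  T2 -> d
  T3 -> a
  X4 -> T2 A
  X5 -> T0 S

CYK table (by increasing span):
  cell(0,0) d: {T2}  orig:{}
  cell(1,1) b: {A,T0}  orig:{A}
  cell(2,2) a: {T3}  orig:{}
  cell(3,3) a: {T3}  orig:{}
  cell(0,1) db: {X4}  orig:{}
  cell(1,2) ba: ∅
  cell(2,3) aa: {S}
  cell(0,2) dba: ∅
  cell(1,3) baa: {X5}  orig:{}
  cell(0,3) dbaa: {S}

S ∈ T[0,3] ⇒ YES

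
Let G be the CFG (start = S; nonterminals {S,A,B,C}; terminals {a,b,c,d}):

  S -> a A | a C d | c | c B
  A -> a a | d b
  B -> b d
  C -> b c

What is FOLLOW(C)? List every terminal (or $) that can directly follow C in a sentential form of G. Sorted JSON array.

Compute FIRST by fixpoint:
round 1:
  A via A→a a: +{a}
  A via A→d b: +{d}
  B via B→b d: +{b}
  C via C→b c: +{b}
  S via S→a A: +{a}
  S via S→c: +{c}
  S: {a,c}  A: {a,d}  B: {b}  C: {b}
round 2: done
  S: {a,c}  A: {a,d}  B: {b}  C: {b}

FOLLOW sets:
seed FOLLOW(S) with $
round 1:
  S→a A: FOLLOW(A) ⊇ FOLLOW(S) ⊇ {$}; new: +{$}
  S→a C d: FOLLOW(C) ⊇ FIRST(d) = {d}; new: +{d}
  S→c B: FOLLOW(B) ⊇ FOLLOW(S) ⊇ {$}; new: +{$}
  S: {$}  A: {$}  B: {$}  C: {d}
round 2: done
  S: {$}  A: {$}  B: {$}  C: {d}

FOLLOW(C) = ["d"]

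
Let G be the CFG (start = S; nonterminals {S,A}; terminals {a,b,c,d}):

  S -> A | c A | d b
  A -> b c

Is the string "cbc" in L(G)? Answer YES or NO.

Convert to CNF:
  S -> T0 T1 | T1 A | T2 T0
  A -> T0 T1
  T0 -> b
  T1 -> c
  T2 -> d

CYK fill:
  cell(0,0) c: {T1}  orig:{}
  cell(1,1) b: {T0}  orig:{}
  cell(2,2) c: {T1}  orig:{}
  cell(0,1) cb: ∅
  cell(1,2) bc: {A,S}
  cell(0,2) cbc: {S}

S ∈ T[0,2] ⇒ YES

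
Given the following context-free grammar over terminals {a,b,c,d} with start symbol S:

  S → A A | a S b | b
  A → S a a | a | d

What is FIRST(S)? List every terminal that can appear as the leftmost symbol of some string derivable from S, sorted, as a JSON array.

FIRST sets, iterate to fixpoint:
iter 1:
  A via A→a: +{a}
  A via A→d: +{d}
  S via S→A A: +{a,d}
  S via S→b: +{b}
  FIRST[S]={a,b,d}  FIRST[A]={a,d}
iter 2:
  A via A→S a a: +{b}
  FIRST[S]={a,b,d}  FIRST[A]={a,b,d}
iter 3: — fixpoint
  FIRST[S]={a,b,d}  FIRST[A]={a,b,d}

FIRST(S) = ["a", "b", "d"]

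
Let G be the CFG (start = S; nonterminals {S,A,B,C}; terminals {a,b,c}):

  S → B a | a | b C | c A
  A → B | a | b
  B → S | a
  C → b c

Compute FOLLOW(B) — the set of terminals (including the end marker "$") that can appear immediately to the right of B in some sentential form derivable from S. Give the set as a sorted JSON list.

FIRST iteration:
iter 1:
  A via A→a: +{a}
  A via A→b: +{b}
  B via B→a: +{a}
  C via C→b c: +{b}
  S via S→B a: +{a}
  S via S→b C: +{b}
  S via S→c A: +{c}
  S: {a,b,c}  A: {a,b}  B: {a}  C: {b}
iter 2:
  B via B→S: +{b,c}
  S: {a,b,c}  A: {a,b}  B: {a,b,c}  C: {b}
iter 3:
  A via A→B: +{c}
  S: {a,b,c}  A: {a,b,c}  B: {a,b,c}  C: {b}
iter 4: done
  S: {a,b,c}  A: {a,b,c}  B: {a,b,c}  C: {b}

Compute FOLLOW by fixpoint:
seed FOLLOW(S) with $
[1]
  S→B a: FOLLOW(B) ⊇ FIRST(a) = {a}; new: +{a}
  S→b C: FOLLOW(C) ⊇ FOLLOW(S) ⊇ {$}; new: +{$}
  S→c A: FOLLOW(A) ⊇ FOLLOW(S) ⊇ {$}; new: +{$}
  S: {$}  A: {$}  B: {a}  C: {$}
[2]
  A→B: FOLLOW(B) ⊇ FOLLOW(A) ⊇ {$}; new: +{$}
  B→S: FOLLOW(S) ⊇ FOLLOW(B) ⊇ {$,a}; new: +{a}
  S→b C: FOLLOW(C) ⊇ FOLLOW(S) ⊇ {$,a}; new: +{a}
  S→c A: FOLLOW(A) ⊇ FOLLOW(S) ⊇ {$,a}; new: +{a}
  S: {$,a}  A: {$,a}  B: {$,a}  C: {$,a}
[3] (no change)
  S: {$,a}  A: {$,a}  B: {$,a}  C: {$,a}

FOLLOW(B) = ["$", "a"]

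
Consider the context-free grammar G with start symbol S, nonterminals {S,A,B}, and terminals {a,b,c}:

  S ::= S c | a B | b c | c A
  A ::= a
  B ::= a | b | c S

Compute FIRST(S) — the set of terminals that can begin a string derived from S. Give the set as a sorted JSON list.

FIRST sets, iterate to fixpoint:
[1]
  A via A→a: +{a}
  B via B→a: +{a}
  B via B→b: +{b}
  B via B→c S: +{c}
  S via S→a B: +{a}
  S via S→b c: +{b}
  S via S→c A: +{c}
  FIRST[S]={a,b,c}  FIRST[A]={a}  FIRST[B]={a,b,c}
[2] — fixpoint
  FIRST[S]={a,b,c}  FIRST[A]={a}  FIRST[B]={a,b,c}

FIRST(S) = ["a", "b", "c"]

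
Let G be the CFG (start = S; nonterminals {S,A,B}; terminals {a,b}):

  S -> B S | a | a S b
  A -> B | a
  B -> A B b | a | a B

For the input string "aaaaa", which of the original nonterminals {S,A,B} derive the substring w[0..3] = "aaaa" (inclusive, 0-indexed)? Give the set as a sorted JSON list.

Convert to CNF:
  S -> B S | T1 X4 | a
  A -> A X2 | T1 B | a
  B -> A X3 | T1 B | a
  T0 -> b
  T1 -> a
  X2 -> B T0
  X3 -> B T0
  X4 -> S T0

Fill CYK table bottom-up, restricted to cells inside w[0..3]:
  [0..0]={A,B,S,T1}  "a"  orig:{A,B,S}
  [1..1]={A,B,S,T1}  "a"  orig:{A,B,S}
  [2..2]={A,B,S,T1}  "a"  orig:{A,B,S}
  [3..3]={A,B,S,T1}  "a"  orig:{A,B,S}
  [0..1]={A,B,S}  "aa"
  [1..2]={A,B,S}  "aa"
  [2..3]={A,B,S}  "aa"
  [0..2]={A,B,S}  "aaa"
  [1..3]={A,B,S}  "aaa"
  [0..3]={A,B,S}  "aaaa"

Original NTs in T[0,3] deriving "aaaa": ["A", "B", "S"]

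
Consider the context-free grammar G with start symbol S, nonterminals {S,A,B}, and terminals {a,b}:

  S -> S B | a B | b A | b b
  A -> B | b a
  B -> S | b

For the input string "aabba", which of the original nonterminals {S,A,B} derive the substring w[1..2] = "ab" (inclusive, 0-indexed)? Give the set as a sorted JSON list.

CNF form of G:
  S -> S B | T0 B | T1 A | T1 T1
  A -> S B | T0 B | T1 A | T1 T0 | T1 T1 | b
  B -> S B | T0 B | T1 A | T1 T1 | b
  T0 -> a
  T1 -> b

Fill CYK table bottom-up, restricted to cells inside w[1..2]:
  T[1,1] 'a' = {T0}  orig:{}
  T[2,2] 'b' = {A,B,T1}  orig:{A,B}
  T[1,2] 'ab' = {A,B,S}

Original NTs in T[1,2] deriving "ab": ["A", "B", "S"]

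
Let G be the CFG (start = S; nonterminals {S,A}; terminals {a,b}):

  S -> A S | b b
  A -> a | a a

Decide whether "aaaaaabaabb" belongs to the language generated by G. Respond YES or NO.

Convert to CNF:
  S -> A S | T1 T1
  A -> T0 T0 | a
  T0 -> a
  T1 -> b

CYK fill:
  [0..0]={A,T0}  "a"  orig:{A}
  [1..1]={A,T0}  "a"  orig:{A}
  [2..2]={A,T0}  "a"  orig:{A}
  [3..3]={A,T0}  "a"  orig:{A}
  [4..4]={A,T0}  "a"  orig:{A}
  [5..5]={A,T0}  "a"  orig:{A}
  [6..6]={T1}  "b"  orig:{}
  [7..7]={A,T0}  "a"  orig:{A}
  [8..8]={A,T0}  "a"  orig:{A}
  [9..9]={T1}  "b"  orig:{}
  [10..10]={T1}  "b"  orig:{}
  [0..1]={A}  "aa"
  [1..2]={A}  "aa"
  [2..3]={A}  "aa"
  [3..4]={A}  "aa"
  [4..5]={A}  "aa"
  [5..6]=∅  "ab"
  [6..7]=∅  "ba"
  [7..8]={A}  "aa"
  [8..9]=∅  "ab"
  [9..10]={S}  "bb"
  [0..2]=∅  "aaa"
  [1..3]=∅  "aaa"
  [2..4]=∅  "aaa"
  [3..5]=∅  "aaa"
  [4..6]=∅  "aab"
  [5..7]=∅  "aba"
  [6..8]=∅  "baa"
  [7..9]=∅  "aab"
  [8..10]={S}  "abb"
  [0..3]=∅  "aaaa"
  [1..4]=∅  "aaaa"
  [2..5]=∅  "aaaa"
  [3..6]=∅  "aaab"
  [4..7]=∅  "aaba"
  [5..8]=∅  "abaa"
  [6..9]=∅  "baab"
  [7..10]={S}  "aabb"
  [0..4]=∅  "aaaaa"
  [1..5]=∅  "aaaaa"
  [2..6]=∅  "aaaab"
  [3..7]=∅  "aaaba"
  [4..8]=∅  "aabaa"
  [5..9]=∅  "abaab"
  [6..10]=∅  "baabb"
  [0..5]=∅  "aaaaaa"
  [1..6]=∅  "aaaaab"
  [2..7]=∅  "aaaaba"
  [3..8]=∅  "aaabaa"
  [4..9]=∅  "aabaab"
  [5..10]=∅  "abaabb"
  [0..6]=∅  "aaaaaab"
  [1..7]=∅  "aaaaaba"
  [2..8]=∅  "aaaabaa"
  [3..9]=∅  "aaabaab"
  [4..10]=∅  "aabaabb"
  [0..7]=∅  "aaaaaaba"
  [1..8]=∅  "aaaaabaa"
  [2..9]=∅  "aaaabaab"
  [3..10]=∅  "aaabaabb"
  [0..8]=∅  "aaaaaabaa"
  [1..9]=∅  "aaaaabaab"
  [2..10]=∅  "aaaabaabb"
  [0..9]=∅  "aaaaaabaab"
  [1..10]=∅  "aaaaabaabb"
  [0..10]=∅  "aaaaaabaabb"

S ∉ T[0,10] ⇒ NO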